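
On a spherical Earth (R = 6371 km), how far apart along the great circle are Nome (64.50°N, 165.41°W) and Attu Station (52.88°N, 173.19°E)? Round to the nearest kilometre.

1771 km

Δλ = 173.19 − -165.41 = 338.60°; wrapped into (−180°, 180°]: -21.40°.
Δφ = 52.88 − 64.50 = -11.62°.
a = sin²(Δφ/2) + cos φ₁ · cos φ₂ · sin²(Δλ/2) = 0.019204.
c = 2·atan2(√a, √(1−a)) = 0.27805 rad → d = 6371·c ≈ 1771.45 km.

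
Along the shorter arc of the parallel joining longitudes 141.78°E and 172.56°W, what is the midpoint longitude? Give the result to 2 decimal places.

164.61°E

Signed shortest Δλ from +141.78° to -172.56° is +45.66°.
Midpoint longitude = +141.78° + (+45.66°)/2 = +141.78° + 22.83° = +164.61°.
(The naïve average (+141.78 + -172.56)/2 = -15.39° is on the wrong side of the globe.)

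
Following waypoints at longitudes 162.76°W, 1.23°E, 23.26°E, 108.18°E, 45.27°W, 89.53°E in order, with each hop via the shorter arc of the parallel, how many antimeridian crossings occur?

0

Leg 1: -162.76° → +1.23°, shortest Δλ = 163.99° (east) — does not cross 180°.
Leg 2: +1.23° → +23.26°, shortest Δλ = 22.03° (east) — does not cross 180°.
Leg 3: +23.26° → +108.18°, shortest Δλ = 84.92° (east) — does not cross 180°.
Leg 4: +108.18° → -45.27°, shortest Δλ = -153.45° (west) — does not cross 180°.
Leg 5: -45.27° → +89.53°, shortest Δλ = 134.8° (east) — does not cross 180°.
Total crossings: 0.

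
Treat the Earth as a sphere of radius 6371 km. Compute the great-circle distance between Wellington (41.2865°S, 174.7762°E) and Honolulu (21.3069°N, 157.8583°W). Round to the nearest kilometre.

7511 km

Δλ = -157.8583 − 174.7762 = -332.6345°; wrapped into (−180°, 180°]: 27.3655°.
Δφ = 21.3069 − -41.2865 = 62.5934°.
a = sin²(Δφ/2) + cos φ₁ · cos φ₂ · sin²(Δλ/2) = 0.309020.
c = 2·atan2(√a, √(1−a)) = 1.17888 rad → d = 6371·c ≈ 7510.64 km.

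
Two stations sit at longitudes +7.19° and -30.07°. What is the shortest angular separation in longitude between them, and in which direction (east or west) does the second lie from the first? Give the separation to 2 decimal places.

Raw difference: -30.07 − 7.19 = -37.26°.
Normalise into (−180°, 180°]: -37.26° stays -37.26°.
Negative ⇒ the second point lies to the west; separation 37.26°.

37.26° west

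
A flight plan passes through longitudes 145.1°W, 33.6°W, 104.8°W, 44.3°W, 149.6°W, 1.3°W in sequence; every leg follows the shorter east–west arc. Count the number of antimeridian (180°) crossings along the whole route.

Leg 1: -145.1° → -33.6°, shortest Δλ = 111.5° (east) — does not cross 180°.
Leg 2: -33.6° → -104.8°, shortest Δλ = -71.2° (west) — does not cross 180°.
Leg 3: -104.8° → -44.3°, shortest Δλ = 60.5° (east) — does not cross 180°.
Leg 4: -44.3° → -149.6°, shortest Δλ = -105.3° (west) — does not cross 180°.
Leg 5: -149.6° → -1.3°, shortest Δλ = 148.3° (east) — does not cross 180°.
Total crossings: 0.

0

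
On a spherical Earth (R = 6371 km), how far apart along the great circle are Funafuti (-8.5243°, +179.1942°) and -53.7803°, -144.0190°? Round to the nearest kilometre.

6006 km

Δλ = -144.0190 − 179.1942 = -323.2132°; wrapped into (−180°, 180°]: 36.7868°.
Δφ = -53.7803 − -8.5243 = -45.2560°.
a = sin²(Δφ/2) + cos φ₁ · cos φ₂ · sin²(Δλ/2) = 0.206211.
c = 2·atan2(√a, √(1−a)) = 0.94273 rad → d = 6371·c ≈ 6006.16 km.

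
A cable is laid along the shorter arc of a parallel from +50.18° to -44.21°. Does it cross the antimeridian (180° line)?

Signed shortest Δλ = ((-44.21 − 50.18 + 180) mod 360) − 180 = -94.39°.
Going west by 94.39° from +50.18° reaches -44.21° without touching 180°.

No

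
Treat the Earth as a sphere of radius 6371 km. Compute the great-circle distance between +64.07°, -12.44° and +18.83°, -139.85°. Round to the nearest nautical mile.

5270 nmi

Δλ = -139.85 − -12.44 = -127.41°.
Δφ = 18.83 − 64.07 = -45.24°.
a = sin²(Δφ/2) + cos φ₁ · cos φ₂ · sin²(Δλ/2) = 0.480582.
c = 2·atan2(√a, √(1−a)) = 1.53195 rad → d = 6371·c ≈ 9760.05 km ≈ 5270.01 nmi.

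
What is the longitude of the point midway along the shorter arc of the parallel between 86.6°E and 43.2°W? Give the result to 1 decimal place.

21.7°E

Signed shortest Δλ from +86.6° to -43.2° is -129.8°.
Midpoint longitude = +86.6° + (-129.8°)/2 = +86.6° − 64.9° = +21.7°.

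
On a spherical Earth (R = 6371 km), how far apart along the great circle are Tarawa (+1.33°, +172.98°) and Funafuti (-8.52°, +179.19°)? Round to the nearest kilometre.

Δλ = 179.19 − 172.98 = 6.21°.
Δφ = -8.52 − 1.33 = -9.85°.
a = sin²(Δφ/2) + cos φ₁ · cos φ₂ · sin²(Δλ/2) = 0.010271.
c = 2·atan2(√a, √(1−a)) = 0.20304 rad → d = 6371·c ≈ 1293.59 km.

1294 km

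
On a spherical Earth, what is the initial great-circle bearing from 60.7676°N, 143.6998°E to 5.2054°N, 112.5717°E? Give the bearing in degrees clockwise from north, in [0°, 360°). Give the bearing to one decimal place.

Δλ = 112.5717 − 143.6998 = -31.1281°.
θ = atan2( sin Δλ · cos φ₂ , cos φ₁ · sin φ₂ − sin φ₁ · cos φ₂ · cos Δλ )
  = atan2(-0.51482, -0.69961) = -143.652° → normalised to [0°, 360°): 216.348°.

216.3°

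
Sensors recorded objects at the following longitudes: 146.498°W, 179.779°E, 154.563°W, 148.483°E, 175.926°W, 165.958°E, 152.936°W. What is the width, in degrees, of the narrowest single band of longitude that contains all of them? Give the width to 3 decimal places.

65.019°

Sort the longitudes: -175.926°, -154.563°, -152.936°, -146.498°, +148.483°, +165.958°, +179.779°.
Eastward gaps between consecutive values (wrapping around): 21.363°, 1.627°, 6.438°, 294.981°, 17.475°, 13.821°, 4.295°.
Largest gap = 294.981° ⇒ minimal covering band is its complement: 360° − 294.981° = 65.019°.
Band runs from +148.483° eastward to -146.498°, crossing the antimeridian.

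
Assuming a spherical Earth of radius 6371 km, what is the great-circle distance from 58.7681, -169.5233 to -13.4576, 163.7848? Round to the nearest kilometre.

8388 km

Δλ = 163.7848 − -169.5233 = 333.3081°; wrapped into (−180°, 180°]: -26.6919°.
Δφ = -13.4576 − 58.7681 = -72.2257°.
a = sin²(Δφ/2) + cos φ₁ · cos φ₂ · sin²(Δλ/2) = 0.374234.
c = 2·atan2(√a, √(1−a)) = 1.31653 rad → d = 6371·c ≈ 8387.64 km.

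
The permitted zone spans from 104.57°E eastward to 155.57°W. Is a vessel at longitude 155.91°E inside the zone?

Band width going east from +104.57° to -155.57°: ((-155.57 − 104.57) mod 360) = 99.86°.
Offset of +155.91° east of the west edge: ((155.91 − 104.57) mod 360) = 51.34°.
51.34° ≤ 99.86° ⇒ inside.

Yes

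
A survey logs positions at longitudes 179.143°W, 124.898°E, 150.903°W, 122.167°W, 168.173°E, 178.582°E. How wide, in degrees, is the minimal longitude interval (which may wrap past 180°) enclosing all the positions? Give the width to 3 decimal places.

Sort the longitudes: -179.143°, -150.903°, -122.167°, +124.898°, +168.173°, +178.582°.
Eastward gaps between consecutive values (wrapping around): 28.240°, 28.736°, 247.065°, 43.275°, 10.409°, 2.275°.
Largest gap = 247.065° ⇒ minimal covering band is its complement: 360° − 247.065° = 112.935°.
Band runs from +124.898° eastward to -122.167°, crossing the antimeridian.

112.935°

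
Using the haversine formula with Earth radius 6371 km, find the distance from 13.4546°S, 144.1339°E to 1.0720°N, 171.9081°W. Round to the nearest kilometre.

5106 km

Δλ = -171.9081 − 144.1339 = -316.0420°; wrapped into (−180°, 180°]: 43.9580°.
Δφ = 1.0720 − -13.4546 = 14.5266°.
a = sin²(Δφ/2) + cos φ₁ · cos φ₂ · sin²(Δλ/2) = 0.152192.
c = 2·atan2(√a, √(1−a)) = 0.80152 rad → d = 6371·c ≈ 5106.47 km.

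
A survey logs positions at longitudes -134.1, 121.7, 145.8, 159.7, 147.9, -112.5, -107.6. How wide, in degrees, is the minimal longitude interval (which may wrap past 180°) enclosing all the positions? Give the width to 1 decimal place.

130.7°

Sort the longitudes: -134.1°, -112.5°, -107.6°, +121.7°, +145.8°, +147.9°, +159.7°.
Eastward gaps between consecutive values (wrapping around): 21.6°, 4.9°, 229.3°, 24.1°, 2.1°, 11.8°, 66.2°.
Largest gap = 229.3° ⇒ minimal covering band is its complement: 360° − 229.3° = 130.7°.
Band runs from +121.7° eastward to -107.6°, crossing the antimeridian.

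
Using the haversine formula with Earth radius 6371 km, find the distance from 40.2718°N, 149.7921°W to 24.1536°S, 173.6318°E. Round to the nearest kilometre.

Δλ = 173.6318 − -149.7921 = 323.4239°; wrapped into (−180°, 180°]: -36.5761°.
Δφ = -24.1536 − 40.2718 = -64.4254°.
a = sin²(Δφ/2) + cos φ₁ · cos φ₂ · sin²(Δλ/2) = 0.352709.
c = 2·atan2(√a, √(1−a)) = 1.27178 rad → d = 6371·c ≈ 8102.49 km.

8102 km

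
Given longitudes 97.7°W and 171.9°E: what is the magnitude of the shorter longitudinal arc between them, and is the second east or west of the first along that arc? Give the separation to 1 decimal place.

90.4° west

Raw difference: 171.9 − -97.7 = 269.6°.
Normalise into (−180°, 180°]: 269.6° − 360° = -90.4°.
Negative ⇒ the second point lies to the west; separation 90.4°.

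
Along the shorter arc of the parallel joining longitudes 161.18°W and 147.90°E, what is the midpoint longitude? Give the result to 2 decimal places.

Signed shortest Δλ from -161.18° to +147.90° is -50.92°.
Midpoint longitude = -161.18° + (-50.92°)/2 = -161.18° − 25.46° = -186.64°.
Normalise into (−180°, 180°]: +173.36°.
(The naïve average (-161.18 + +147.90)/2 = -6.64° is on the wrong side of the globe.)

173.36°E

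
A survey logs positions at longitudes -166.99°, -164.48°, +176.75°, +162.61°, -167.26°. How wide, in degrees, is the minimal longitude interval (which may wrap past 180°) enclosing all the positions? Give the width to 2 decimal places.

Sort the longitudes: -167.26°, -166.99°, -164.48°, +162.61°, +176.75°.
Eastward gaps between consecutive values (wrapping around): 0.27°, 2.51°, 327.09°, 14.14°, 15.99°.
Largest gap = 327.09° ⇒ minimal covering band is its complement: 360° − 327.09° = 32.91°.
Band runs from +162.61° eastward to -164.48°, crossing the antimeridian.

32.91°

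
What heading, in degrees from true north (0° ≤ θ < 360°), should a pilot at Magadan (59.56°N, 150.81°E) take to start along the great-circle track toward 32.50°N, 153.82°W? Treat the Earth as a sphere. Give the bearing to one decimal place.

101.5°

Δλ = -153.82 − 150.81 = -304.63°; wrapped into (−180°, 180°]: 55.37°.
θ = atan2( sin Δλ · cos φ₂ , cos φ₁ · sin φ₂ − sin φ₁ · cos φ₂ · cos Δλ )
  = atan2(0.69398, -0.14100) = 101.485° → normalised to [0°, 360°): 101.485°.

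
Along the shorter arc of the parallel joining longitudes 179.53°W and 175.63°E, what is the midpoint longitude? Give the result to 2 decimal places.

Signed shortest Δλ from -179.53° to +175.63° is -4.84°.
Midpoint longitude = -179.53° + (-4.84°)/2 = -179.53° − 2.42° = -181.95°.
Normalise into (−180°, 180°]: +178.05°.
(The naïve average (-179.53 + +175.63)/2 = -1.95° is on the wrong side of the globe.)

178.05°E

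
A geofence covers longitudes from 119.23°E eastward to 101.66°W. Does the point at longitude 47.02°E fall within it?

Band width going east from +119.23° to -101.66°: ((-101.66 − 119.23) mod 360) = 139.11°.
Offset of +47.02° east of the west edge: ((47.02 − 119.23) mod 360) = 287.79°.
287.79° > 139.11° ⇒ outside.

No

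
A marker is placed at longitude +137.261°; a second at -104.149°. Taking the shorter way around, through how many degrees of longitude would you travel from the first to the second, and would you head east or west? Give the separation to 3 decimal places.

Raw difference: -104.149 − 137.261 = -241.41°.
Normalise into (−180°, 180°]: -241.41° + 360° = 118.59°.
Positive ⇒ the second point lies to the east; separation 118.590°.

118.590° east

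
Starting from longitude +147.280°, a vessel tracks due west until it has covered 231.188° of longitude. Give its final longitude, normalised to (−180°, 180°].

Start at +147.280°; shift −231.188° → -83.908°.
-83.908° already lies in (−180°, 180°].

-83.908°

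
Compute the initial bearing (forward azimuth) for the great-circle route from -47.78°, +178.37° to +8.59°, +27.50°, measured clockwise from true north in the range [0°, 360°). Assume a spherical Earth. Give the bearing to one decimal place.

221.8°

Δλ = 27.50 − 178.37 = -150.87°.
θ = atan2( sin Δλ · cos φ₂ , cos φ₁ · sin φ₂ − sin φ₁ · cos φ₂ · cos Δλ )
  = atan2(-0.48133, -0.53928) = -138.249° → normalised to [0°, 360°): 221.751°.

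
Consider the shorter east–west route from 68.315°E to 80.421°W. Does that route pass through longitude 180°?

No

Signed shortest Δλ = ((-80.421 − 68.315 + 180) mod 360) − 180 = -148.736°.
Going west by 148.736° from +68.315° reaches -80.421° without touching 180°.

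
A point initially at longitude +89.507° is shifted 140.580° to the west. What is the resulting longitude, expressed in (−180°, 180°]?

-51.073°

Start at +89.507°; shift −140.580° → -51.073°.
-51.073° already lies in (−180°, 180°].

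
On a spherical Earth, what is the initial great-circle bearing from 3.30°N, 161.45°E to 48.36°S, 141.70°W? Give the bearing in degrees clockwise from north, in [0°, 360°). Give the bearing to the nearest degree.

144°

Δλ = -141.70 − 161.45 = -303.15°; wrapped into (−180°, 180°]: 56.85°.
θ = atan2( sin Δλ · cos φ₂ , cos φ₁ · sin φ₂ − sin φ₁ · cos φ₂ · cos Δλ )
  = atan2(0.55630, -0.76701) = 144.047° → normalised to [0°, 360°): 144.047°.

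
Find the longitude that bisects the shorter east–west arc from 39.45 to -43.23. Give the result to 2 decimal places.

-1.89°

Signed shortest Δλ from +39.45° to -43.23° is -82.68°.
Midpoint longitude = +39.45° + (-82.68°)/2 = +39.45° − 41.34° = -1.89°.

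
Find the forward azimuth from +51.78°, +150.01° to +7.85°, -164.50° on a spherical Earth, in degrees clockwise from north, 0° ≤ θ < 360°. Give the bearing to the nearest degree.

123°

Δλ = -164.50 − 150.01 = -314.51°; wrapped into (−180°, 180°]: 45.49°.
θ = atan2( sin Δλ · cos φ₂ , cos φ₁ · sin φ₂ − sin φ₁ · cos φ₂ · cos Δλ )
  = atan2(0.70645, -0.46110) = 123.133° → normalised to [0°, 360°): 123.133°.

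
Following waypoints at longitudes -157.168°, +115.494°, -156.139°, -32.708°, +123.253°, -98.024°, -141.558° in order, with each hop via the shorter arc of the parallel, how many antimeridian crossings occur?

Leg 1: -157.168° → +115.494°, shortest Δλ = -87.338° (west) — crosses 180°.
Leg 2: +115.494° → -156.139°, shortest Δλ = 88.367° (east) — crosses 180°.
Leg 3: -156.139° → -32.708°, shortest Δλ = 123.431° (east) — does not cross 180°.
Leg 4: -32.708° → +123.253°, shortest Δλ = 155.961° (east) — does not cross 180°.
Leg 5: +123.253° → -98.024°, shortest Δλ = 138.723° (east) — crosses 180°.
Leg 6: -98.024° → -141.558°, shortest Δλ = -43.534° (west) — does not cross 180°.
Total crossings: 3.

3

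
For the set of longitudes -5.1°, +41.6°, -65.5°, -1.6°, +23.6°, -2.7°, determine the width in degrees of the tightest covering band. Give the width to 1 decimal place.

Sort the longitudes: -65.5°, -5.1°, -2.7°, -1.6°, +23.6°, +41.6°.
Eastward gaps between consecutive values (wrapping around): 60.4°, 2.4°, 1.1°, 25.2°, 18.0°, 252.9°.
Largest gap = 252.9° ⇒ minimal covering band is its complement: 360° − 252.9° = 107.1°.
Band runs from -65.5° eastward to +41.6°.

107.1°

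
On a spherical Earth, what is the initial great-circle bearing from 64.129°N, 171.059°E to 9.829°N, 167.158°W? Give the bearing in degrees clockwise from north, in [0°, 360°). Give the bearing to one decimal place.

154.0°

Δλ = -167.158 − 171.059 = -338.217°; wrapped into (−180°, 180°]: 21.783°.
θ = atan2( sin Δλ · cos φ₂ , cos φ₁ · sin φ₂ − sin φ₁ · cos φ₂ · cos Δλ )
  = atan2(0.36565, -0.74878) = 153.973° → normalised to [0°, 360°): 153.973°.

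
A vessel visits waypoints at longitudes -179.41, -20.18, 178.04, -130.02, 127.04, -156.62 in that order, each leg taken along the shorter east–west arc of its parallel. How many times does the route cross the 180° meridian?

4

Leg 1: -179.41° → -20.18°, shortest Δλ = 159.23° (east) — does not cross 180°.
Leg 2: -20.18° → +178.04°, shortest Δλ = -161.78° (west) — crosses 180°.
Leg 3: +178.04° → -130.02°, shortest Δλ = 51.94° (east) — crosses 180°.
Leg 4: -130.02° → +127.04°, shortest Δλ = -102.94° (west) — crosses 180°.
Leg 5: +127.04° → -156.62°, shortest Δλ = 76.34° (east) — crosses 180°.
Total crossings: 4.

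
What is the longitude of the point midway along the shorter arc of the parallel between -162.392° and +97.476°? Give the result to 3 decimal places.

+147.542°

Signed shortest Δλ from -162.392° to +97.476° is -100.132°.
Midpoint longitude = -162.392° + (-100.132°)/2 = -162.392° − 50.066° = -212.458°.
Normalise into (−180°, 180°]: +147.542°.
(The naïve average (-162.392 + +97.476)/2 = -32.458° is on the wrong side of the globe.)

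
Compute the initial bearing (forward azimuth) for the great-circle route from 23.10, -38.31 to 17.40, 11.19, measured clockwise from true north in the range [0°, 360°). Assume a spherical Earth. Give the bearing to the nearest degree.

Δλ = 11.19 − -38.31 = 49.50°.
θ = atan2( sin Δλ · cos φ₂ , cos φ₁ · sin φ₂ − sin φ₁ · cos φ₂ · cos Δλ )
  = atan2(0.72561, 0.03192) = 87.481° → normalised to [0°, 360°): 87.481°.

87°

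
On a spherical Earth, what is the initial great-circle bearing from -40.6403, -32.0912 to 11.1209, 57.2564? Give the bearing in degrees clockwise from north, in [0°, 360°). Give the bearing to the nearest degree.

81°

Δλ = 57.2564 − -32.0912 = 89.3476°.
θ = atan2( sin Δλ · cos φ₂ , cos φ₁ · sin φ₂ − sin φ₁ · cos φ₂ · cos Δλ )
  = atan2(0.98116, 0.15364) = 81.101° → normalised to [0°, 360°): 81.101°.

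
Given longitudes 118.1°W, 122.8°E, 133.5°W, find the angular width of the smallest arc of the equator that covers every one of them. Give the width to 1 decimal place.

119.1°

Sort the longitudes: -133.5°, -118.1°, +122.8°.
Eastward gaps between consecutive values (wrapping around): 15.4°, 240.9°, 103.7°.
Largest gap = 240.9° ⇒ minimal covering band is its complement: 360° − 240.9° = 119.1°.
Band runs from +122.8° eastward to -118.1°, crossing the antimeridian.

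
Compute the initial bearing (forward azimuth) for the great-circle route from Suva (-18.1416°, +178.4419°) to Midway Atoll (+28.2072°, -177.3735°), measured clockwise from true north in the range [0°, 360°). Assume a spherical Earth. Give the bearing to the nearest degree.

Δλ = -177.3735 − 178.4419 = -355.8154°; wrapped into (−180°, 180°]: 4.1846°.
θ = atan2( sin Δλ · cos φ₂ , cos φ₁ · sin φ₂ − sin φ₁ · cos φ₂ · cos Δλ )
  = atan2(0.06430, 0.72282) = 5.084° → normalised to [0°, 360°): 5.084°.

5°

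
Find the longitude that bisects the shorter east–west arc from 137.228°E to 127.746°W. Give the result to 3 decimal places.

175.259°W

Signed shortest Δλ from +137.228° to -127.746° is +95.026°.
Midpoint longitude = +137.228° + (+95.026°)/2 = +137.228° + 47.513° = +184.741°.
Normalise into (−180°, 180°]: -175.259°.
(The naïve average (+137.228 + -127.746)/2 = 4.741° is on the wrong side of the globe.)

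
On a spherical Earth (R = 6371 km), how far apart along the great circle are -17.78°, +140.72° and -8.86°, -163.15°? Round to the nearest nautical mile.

3311 nmi

Δλ = -163.15 − 140.72 = -303.87°; wrapped into (−180°, 180°]: 56.13°.
Δφ = -8.86 − -17.78 = 8.92°.
a = sin²(Δφ/2) + cos φ₁ · cos φ₂ · sin²(Δλ/2) = 0.214305.
c = 2·atan2(√a, √(1−a)) = 0.96260 rad → d = 6371·c ≈ 6132.70 km ≈ 3311.39 nmi.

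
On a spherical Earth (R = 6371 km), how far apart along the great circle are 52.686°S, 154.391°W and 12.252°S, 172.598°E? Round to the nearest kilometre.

5368 km

Δλ = 172.598 − -154.391 = 326.989°; wrapped into (−180°, 180°]: -33.011°.
Δφ = -12.252 − -52.686 = 40.434°.
a = sin²(Δφ/2) + cos φ₁ · cos φ₂ · sin²(Δλ/2) = 0.167238.
c = 2·atan2(√a, √(1−a)) = 0.84260 rad → d = 6371·c ≈ 5368.21 km.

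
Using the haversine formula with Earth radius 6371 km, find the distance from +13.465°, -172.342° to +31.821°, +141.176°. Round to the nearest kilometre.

Δλ = 141.176 − -172.342 = 313.518°; wrapped into (−180°, 180°]: -46.482°.
Δφ = 31.821 − 13.465 = 18.356°.
a = sin²(Δφ/2) + cos φ₁ · cos φ₂ · sin²(Δλ/2) = 0.154110.
c = 2·atan2(√a, √(1−a)) = 0.80684 rad → d = 6371·c ≈ 5140.41 km.

5140 km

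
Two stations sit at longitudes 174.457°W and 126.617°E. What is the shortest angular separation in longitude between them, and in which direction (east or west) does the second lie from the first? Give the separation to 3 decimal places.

58.926° west

Raw difference: 126.617 − -174.457 = 301.074°.
Normalise into (−180°, 180°]: 301.074° − 360° = -58.926°.
Negative ⇒ the second point lies to the west; separation 58.926°.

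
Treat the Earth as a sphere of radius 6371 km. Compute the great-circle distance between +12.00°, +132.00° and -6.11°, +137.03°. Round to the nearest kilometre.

2089 km

Δλ = 137.03 − 132.00 = 5.03°.
Δφ = -6.11 − 12.00 = -18.11°.
a = sin²(Δφ/2) + cos φ₁ · cos φ₂ · sin²(Δλ/2) = 0.026642.
c = 2·atan2(√a, √(1−a)) = 0.32791 rad → d = 6371·c ≈ 2089.15 km.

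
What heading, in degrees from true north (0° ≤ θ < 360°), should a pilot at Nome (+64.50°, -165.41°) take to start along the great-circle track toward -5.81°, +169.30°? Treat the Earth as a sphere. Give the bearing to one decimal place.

206.4°

Δλ = 169.30 − -165.41 = 334.71°; wrapped into (−180°, 180°]: -25.29°.
θ = atan2( sin Δλ · cos φ₂ , cos φ₁ · sin φ₂ − sin φ₁ · cos φ₂ · cos Δλ )
  = atan2(-0.42501, -0.85547) = -153.581° → normalised to [0°, 360°): 206.419°.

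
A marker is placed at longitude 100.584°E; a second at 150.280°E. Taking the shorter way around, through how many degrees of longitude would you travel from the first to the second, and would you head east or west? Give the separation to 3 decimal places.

49.696° east

Raw difference: 150.280 − 100.584 = 49.696°.
Normalise into (−180°, 180°]: 49.696° stays 49.696°.
Positive ⇒ the second point lies to the east; separation 49.696°.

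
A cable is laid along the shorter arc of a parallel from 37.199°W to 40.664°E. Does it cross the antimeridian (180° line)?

No

Signed shortest Δλ = ((40.664 − -37.199 + 180) mod 360) − 180 = 77.863°.
Going east by 77.863° from -37.199° reaches +40.664° without touching 180°.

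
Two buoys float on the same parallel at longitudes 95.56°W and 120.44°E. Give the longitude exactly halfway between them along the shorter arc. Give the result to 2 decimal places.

167.56°W

Signed shortest Δλ from -95.56° to +120.44° is -144.00°.
Midpoint longitude = -95.56° + (-144.00°)/2 = -95.56° − 72.00° = -167.56°.
(The naïve average (-95.56 + +120.44)/2 = 12.44° is on the wrong side of the globe.)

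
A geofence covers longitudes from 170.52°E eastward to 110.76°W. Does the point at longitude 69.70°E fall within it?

No

Band width going east from +170.52° to -110.76°: ((-110.76 − 170.52) mod 360) = 78.72°.
Offset of +69.70° east of the west edge: ((69.70 − 170.52) mod 360) = 259.18°.
259.18° > 78.72° ⇒ outside.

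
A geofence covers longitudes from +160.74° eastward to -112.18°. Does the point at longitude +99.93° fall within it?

No

Band width going east from +160.74° to -112.18°: ((-112.18 − 160.74) mod 360) = 87.08°.
Offset of +99.93° east of the west edge: ((99.93 − 160.74) mod 360) = 299.19°.
299.19° > 87.08° ⇒ outside.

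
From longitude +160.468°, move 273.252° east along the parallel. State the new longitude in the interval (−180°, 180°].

+73.720°

Start at +160.468°; shift +273.252° → +433.720°.
+433.720° lies outside (−180°, 180°]; subtract 360° → +73.720°.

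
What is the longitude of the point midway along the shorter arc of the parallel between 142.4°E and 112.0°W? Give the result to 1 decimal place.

164.8°W

Signed shortest Δλ from +142.4° to -112.0° is +105.6°.
Midpoint longitude = +142.4° + (+105.6°)/2 = +142.4° + 52.8° = +195.2°.
Normalise into (−180°, 180°]: -164.8°.
(The naïve average (+142.4 + -112.0)/2 = 15.2° is on the wrong side of the globe.)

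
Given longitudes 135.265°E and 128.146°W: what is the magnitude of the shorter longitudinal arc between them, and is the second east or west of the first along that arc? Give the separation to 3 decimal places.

Raw difference: -128.146 − 135.265 = -263.411°.
Normalise into (−180°, 180°]: -263.411° + 360° = 96.589°.
Positive ⇒ the second point lies to the east; separation 96.589°.

96.589° east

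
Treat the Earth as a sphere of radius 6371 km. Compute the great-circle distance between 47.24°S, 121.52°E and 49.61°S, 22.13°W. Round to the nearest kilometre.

8693 km

Δλ = -22.13 − 121.52 = -143.65°.
Δφ = -49.61 − -47.24 = -2.37°.
a = sin²(Δφ/2) + cos φ₁ · cos φ₂ · sin²(Δλ/2) = 0.397561.
c = 2·atan2(√a, √(1−a)) = 1.36446 rad → d = 6371·c ≈ 8692.96 km.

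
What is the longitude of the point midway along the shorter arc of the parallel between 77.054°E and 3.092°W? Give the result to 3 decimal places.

Signed shortest Δλ from +77.054° to -3.092° is -80.146°.
Midpoint longitude = +77.054° + (-80.146°)/2 = +77.054° − 40.073° = +36.981°.

36.981°E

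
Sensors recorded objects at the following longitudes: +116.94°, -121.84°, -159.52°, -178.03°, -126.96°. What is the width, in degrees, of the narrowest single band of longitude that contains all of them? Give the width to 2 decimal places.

Sort the longitudes: -178.03°, -159.52°, -126.96°, -121.84°, +116.94°.
Eastward gaps between consecutive values (wrapping around): 18.51°, 32.56°, 5.12°, 238.78°, 65.03°.
Largest gap = 238.78° ⇒ minimal covering band is its complement: 360° − 238.78° = 121.22°.
Band runs from +116.94° eastward to -121.84°, crossing the antimeridian.

121.22°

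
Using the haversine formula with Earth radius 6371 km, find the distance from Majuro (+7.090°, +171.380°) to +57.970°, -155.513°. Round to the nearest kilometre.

6332 km

Δλ = -155.513 − 171.380 = -326.893°; wrapped into (−180°, 180°]: 33.107°.
Δφ = 57.970 − 7.090 = 50.880°.
a = sin²(Δφ/2) + cos φ₁ · cos φ₂ · sin²(Δλ/2) = 0.227249.
c = 2·atan2(√a, √(1−a)) = 0.99381 rad → d = 6371·c ≈ 6331.56 km.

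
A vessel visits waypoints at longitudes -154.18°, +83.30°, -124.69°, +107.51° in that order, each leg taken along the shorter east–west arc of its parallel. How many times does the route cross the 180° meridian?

Leg 1: -154.18° → +83.30°, shortest Δλ = -122.52° (west) — crosses 180°.
Leg 2: +83.30° → -124.69°, shortest Δλ = 152.01° (east) — crosses 180°.
Leg 3: -124.69° → +107.51°, shortest Δλ = -127.8° (west) — crosses 180°.
Total crossings: 3.

3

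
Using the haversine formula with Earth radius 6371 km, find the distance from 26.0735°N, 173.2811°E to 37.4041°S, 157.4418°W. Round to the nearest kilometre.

7693 km

Δλ = -157.4418 − 173.2811 = -330.7229°; wrapped into (−180°, 180°]: 29.2771°.
Δφ = -37.4041 − 26.0735 = -63.4776°.
a = sin²(Δφ/2) + cos φ₁ · cos φ₂ · sin²(Δλ/2) = 0.322298.
c = 2·atan2(√a, √(1−a)) = 1.20745 rad → d = 6371·c ≈ 7692.66 km.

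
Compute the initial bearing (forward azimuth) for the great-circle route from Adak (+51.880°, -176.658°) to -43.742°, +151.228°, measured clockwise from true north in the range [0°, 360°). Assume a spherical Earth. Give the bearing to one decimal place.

Δλ = 151.228 − -176.658 = 327.886°; wrapped into (−180°, 180°]: -32.114°.
θ = atan2( sin Δλ · cos φ₂ , cos φ₁ · sin φ₂ − sin φ₁ · cos φ₂ · cos Δλ )
  = atan2(-0.38406, -0.90822) = -157.078° → normalised to [0°, 360°): 202.922°.

202.9°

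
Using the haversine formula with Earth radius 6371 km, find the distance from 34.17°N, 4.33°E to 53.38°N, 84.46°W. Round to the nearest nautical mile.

3755 nmi

Δλ = -84.46 − 4.33 = -88.79°.
Δφ = 53.38 − 34.17 = 19.21°.
a = sin²(Δφ/2) + cos φ₁ · cos φ₂ · sin²(Δλ/2) = 0.269396.
c = 2·atan2(√a, √(1−a)) = 1.09144 rad → d = 6371·c ≈ 6953.57 km ≈ 3754.63 nmi.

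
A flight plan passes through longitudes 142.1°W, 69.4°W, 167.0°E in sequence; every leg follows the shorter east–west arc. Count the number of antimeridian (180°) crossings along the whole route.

Leg 1: -142.1° → -69.4°, shortest Δλ = 72.7° (east) — does not cross 180°.
Leg 2: -69.4° → +167.0°, shortest Δλ = -123.6° (west) — crosses 180°.
Total crossings: 1.

1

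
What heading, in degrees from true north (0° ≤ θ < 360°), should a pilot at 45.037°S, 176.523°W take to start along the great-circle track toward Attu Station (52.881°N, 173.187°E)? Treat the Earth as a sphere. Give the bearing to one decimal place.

Δλ = 173.187 − -176.523 = 349.710°; wrapped into (−180°, 180°]: -10.290°.
θ = atan2( sin Δλ · cos φ₂ , cos φ₁ · sin φ₂ − sin φ₁ · cos φ₂ · cos Δλ )
  = atan2(-0.10780, 0.98360) = -6.254° → normalised to [0°, 360°): 353.746°.

353.7°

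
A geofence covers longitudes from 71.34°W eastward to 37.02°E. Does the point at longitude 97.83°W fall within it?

No

Band width going east from -71.34° to +37.02°: ((37.02 − -71.34) mod 360) = 108.36°.
Offset of -97.83° east of the west edge: ((-97.83 − -71.34) mod 360) = 333.51°.
333.51° > 108.36° ⇒ outside.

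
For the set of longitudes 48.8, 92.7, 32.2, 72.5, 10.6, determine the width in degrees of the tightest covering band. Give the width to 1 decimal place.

Sort the longitudes: +10.6°, +32.2°, +48.8°, +72.5°, +92.7°.
Eastward gaps between consecutive values (wrapping around): 21.6°, 16.6°, 23.7°, 20.2°, 277.9°.
Largest gap = 277.9° ⇒ minimal covering band is its complement: 360° − 277.9° = 82.1°.
Band runs from +10.6° eastward to +92.7°.

82.1°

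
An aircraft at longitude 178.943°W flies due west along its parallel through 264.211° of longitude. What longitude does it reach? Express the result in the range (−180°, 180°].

Start at -178.943°; shift −264.211° → -443.154°.
-443.154° lies outside (−180°, 180°]; add 360° → -83.154°.

83.154°W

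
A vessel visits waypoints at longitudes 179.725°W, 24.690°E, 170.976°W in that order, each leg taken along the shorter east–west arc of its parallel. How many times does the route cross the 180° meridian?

2

Leg 1: -179.725° → +24.690°, shortest Δλ = -155.585° (west) — crosses 180°.
Leg 2: +24.690° → -170.976°, shortest Δλ = 164.334° (east) — crosses 180°.
Total crossings: 2.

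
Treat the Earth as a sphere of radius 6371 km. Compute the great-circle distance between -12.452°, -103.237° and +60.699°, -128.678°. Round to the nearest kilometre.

Δλ = -128.678 − -103.237 = -25.441°.
Δφ = 60.699 − -12.452 = 73.151°.
a = sin²(Δφ/2) + cos φ₁ · cos φ₂ · sin²(Δλ/2) = 0.378246.
c = 2·atan2(√a, √(1−a)) = 1.32481 rad → d = 6371·c ≈ 8440.39 km.

8440 km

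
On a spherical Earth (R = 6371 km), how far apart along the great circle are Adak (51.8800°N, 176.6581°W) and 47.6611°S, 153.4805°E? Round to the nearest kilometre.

11427 km

Δλ = 153.4805 − -176.6581 = 330.1386°; wrapped into (−180°, 180°]: -29.8614°.
Δφ = -47.6611 − 51.8800 = -99.5411°.
a = sin²(Δφ/2) + cos φ₁ · cos φ₂ · sin²(Δλ/2) = 0.610478.
c = 2·atan2(√a, √(1−a)) = 1.79359 rad → d = 6371·c ≈ 11426.96 km.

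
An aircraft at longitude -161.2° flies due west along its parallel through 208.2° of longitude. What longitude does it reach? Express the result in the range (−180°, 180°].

-9.4°

Start at -161.2°; shift −208.2° → -369.4°.
-369.4° lies outside (−180°, 180°]; add 360° → -9.4°.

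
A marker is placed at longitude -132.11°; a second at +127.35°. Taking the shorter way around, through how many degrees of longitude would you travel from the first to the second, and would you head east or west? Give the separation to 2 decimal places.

Raw difference: 127.35 − -132.11 = 259.46°.
Normalise into (−180°, 180°]: 259.46° − 360° = -100.54°.
Negative ⇒ the second point lies to the west; separation 100.54°.

100.54° west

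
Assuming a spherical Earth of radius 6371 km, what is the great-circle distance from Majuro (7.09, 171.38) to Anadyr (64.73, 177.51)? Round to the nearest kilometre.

6428 km

Δλ = 177.51 − 171.38 = 6.13°.
Δφ = 64.73 − 7.09 = 57.64°.
a = sin²(Δφ/2) + cos φ₁ · cos φ₂ · sin²(Δλ/2) = 0.233592.
c = 2·atan2(√a, √(1−a)) = 1.00887 rad → d = 6371·c ≈ 6427.53 km.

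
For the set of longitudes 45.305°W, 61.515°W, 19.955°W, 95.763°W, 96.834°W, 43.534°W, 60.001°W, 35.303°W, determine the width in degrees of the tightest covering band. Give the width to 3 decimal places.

Sort the longitudes: -96.834°, -95.763°, -61.515°, -60.001°, -45.305°, -43.534°, -35.303°, -19.955°.
Eastward gaps between consecutive values (wrapping around): 1.071°, 34.248°, 1.514°, 14.696°, 1.771°, 8.231°, 15.348°, 283.121°.
Largest gap = 283.121° ⇒ minimal covering band is its complement: 360° − 283.121° = 76.879°.
Band runs from -96.834° eastward to -19.955°.

76.879°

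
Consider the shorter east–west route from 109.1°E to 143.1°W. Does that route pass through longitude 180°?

Naïve |-143.1 − 109.1| = 252.2° > 180°, so the shorter arc goes the other way round — across 180°.
Signed shortest Δλ = ((-143.1 − 109.1 + 180) mod 360) − 180 = 107.8°.
Going east by 107.8° from +109.1° passes through 180° before reaching -143.1°.

Yes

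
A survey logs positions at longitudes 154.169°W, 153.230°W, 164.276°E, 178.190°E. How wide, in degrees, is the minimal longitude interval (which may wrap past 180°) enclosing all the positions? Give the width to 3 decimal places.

Sort the longitudes: -154.169°, -153.230°, +164.276°, +178.190°.
Eastward gaps between consecutive values (wrapping around): 0.939°, 317.506°, 13.914°, 27.641°.
Largest gap = 317.506° ⇒ minimal covering band is its complement: 360° − 317.506° = 42.494°.
Band runs from +164.276° eastward to -153.230°, crossing the antimeridian.

42.494°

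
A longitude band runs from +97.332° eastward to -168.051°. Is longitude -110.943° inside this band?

Band width going east from +97.332° to -168.051°: ((-168.051 − 97.332) mod 360) = 94.617°.
Offset of -110.943° east of the west edge: ((-110.943 − 97.332) mod 360) = 151.725°.
151.725° > 94.617° ⇒ outside.

No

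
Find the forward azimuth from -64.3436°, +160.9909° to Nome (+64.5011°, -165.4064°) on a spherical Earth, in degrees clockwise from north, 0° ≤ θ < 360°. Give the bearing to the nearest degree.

Δλ = -165.4064 − 160.9909 = -326.3973°; wrapped into (−180°, 180°]: 33.6027°.
θ = atan2( sin Δλ · cos φ₂ , cos φ₁ · sin φ₂ − sin φ₁ · cos φ₂ · cos Δλ )
  = atan2(0.23825, 0.71400) = 18.453° → normalised to [0°, 360°): 18.453°.

18°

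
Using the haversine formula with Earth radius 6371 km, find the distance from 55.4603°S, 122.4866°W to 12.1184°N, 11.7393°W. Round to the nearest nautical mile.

6705 nmi

Δλ = -11.7393 − -122.4866 = 110.7473°.
Δφ = 12.1184 − -55.4603 = 67.5787°.
a = sin²(Δφ/2) + cos φ₁ · cos φ₂ · sin²(Δλ/2) = 0.684651.
c = 2·atan2(√a, √(1−a)) = 1.94905 rad → d = 6371·c ≈ 12417.43 km ≈ 6704.87 nmi.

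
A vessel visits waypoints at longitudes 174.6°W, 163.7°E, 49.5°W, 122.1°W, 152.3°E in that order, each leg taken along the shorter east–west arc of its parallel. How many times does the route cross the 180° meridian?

3

Leg 1: -174.6° → +163.7°, shortest Δλ = -21.7° (west) — crosses 180°.
Leg 2: +163.7° → -49.5°, shortest Δλ = 146.8° (east) — crosses 180°.
Leg 3: -49.5° → -122.1°, shortest Δλ = -72.6° (west) — does not cross 180°.
Leg 4: -122.1° → +152.3°, shortest Δλ = -85.6° (west) — crosses 180°.
Total crossings: 3.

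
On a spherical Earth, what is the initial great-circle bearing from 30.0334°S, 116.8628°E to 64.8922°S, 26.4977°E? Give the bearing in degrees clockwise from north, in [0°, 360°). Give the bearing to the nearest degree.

208°

Δλ = 26.4977 − 116.8628 = -90.3651°.
θ = atan2( sin Δλ · cos φ₂ , cos φ₁ · sin φ₂ − sin φ₁ · cos φ₂ · cos Δλ )
  = atan2(-0.42431, -0.78528) = -151.616° → normalised to [0°, 360°): 208.384°.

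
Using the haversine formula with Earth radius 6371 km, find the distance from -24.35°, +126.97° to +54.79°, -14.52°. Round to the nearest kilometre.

15390 km

Δλ = -14.52 − 126.97 = -141.49°.
Δφ = 54.79 − -24.35 = 79.14°.
a = sin²(Δφ/2) + cos φ₁ · cos φ₂ · sin²(Δλ/2) = 0.873955.
c = 2·atan2(√a, √(1−a)) = 2.41570 rad → d = 6371·c ≈ 15390.46 km.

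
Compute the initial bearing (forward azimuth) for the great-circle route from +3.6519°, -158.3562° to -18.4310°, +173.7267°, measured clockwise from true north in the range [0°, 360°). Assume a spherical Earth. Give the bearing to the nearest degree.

230°

Δλ = 173.7267 − -158.3562 = 332.0829°; wrapped into (−180°, 180°]: -27.9171°.
θ = atan2( sin Δλ · cos φ₂ , cos φ₁ · sin φ₂ − sin φ₁ · cos φ₂ · cos Δλ )
  = atan2(-0.44418, -0.36892) = -129.712° → normalised to [0°, 360°): 230.288°.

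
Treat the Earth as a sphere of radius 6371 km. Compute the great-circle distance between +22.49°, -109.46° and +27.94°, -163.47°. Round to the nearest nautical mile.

Δλ = -163.47 − -109.46 = -54.01°.
Δφ = 27.94 − 22.49 = 5.45°.
a = sin²(Δφ/2) + cos φ₁ · cos φ₂ · sin²(Δλ/2) = 0.170553.
c = 2·atan2(√a, √(1−a)) = 0.85145 rad → d = 6371·c ≈ 5424.58 km ≈ 2929.04 nmi.

2929 nmi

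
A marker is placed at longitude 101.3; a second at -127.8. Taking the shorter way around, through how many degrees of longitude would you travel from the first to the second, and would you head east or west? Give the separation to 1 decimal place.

Raw difference: -127.8 − 101.3 = -229.1°.
Normalise into (−180°, 180°]: -229.1° + 360° = 130.9°.
Positive ⇒ the second point lies to the east; separation 130.9°.

130.9° east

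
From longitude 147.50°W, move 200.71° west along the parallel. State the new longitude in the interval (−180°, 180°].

Start at -147.50°; shift −200.71° → -348.21°.
-348.21° lies outside (−180°, 180°]; add 360° → +11.79°.

11.79°E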